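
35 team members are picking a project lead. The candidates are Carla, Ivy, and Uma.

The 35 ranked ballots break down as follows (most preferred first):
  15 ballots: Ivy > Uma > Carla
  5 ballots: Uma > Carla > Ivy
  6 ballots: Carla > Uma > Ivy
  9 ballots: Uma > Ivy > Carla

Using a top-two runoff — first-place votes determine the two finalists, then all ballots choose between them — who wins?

Round 1 first-place votes: Carla 6, Ivy 15, Uma 14. Ivy and Uma advance.
Runoff: Ivy is ranked above Uma on 15 ballots, Uma above Ivy on 20.

Uma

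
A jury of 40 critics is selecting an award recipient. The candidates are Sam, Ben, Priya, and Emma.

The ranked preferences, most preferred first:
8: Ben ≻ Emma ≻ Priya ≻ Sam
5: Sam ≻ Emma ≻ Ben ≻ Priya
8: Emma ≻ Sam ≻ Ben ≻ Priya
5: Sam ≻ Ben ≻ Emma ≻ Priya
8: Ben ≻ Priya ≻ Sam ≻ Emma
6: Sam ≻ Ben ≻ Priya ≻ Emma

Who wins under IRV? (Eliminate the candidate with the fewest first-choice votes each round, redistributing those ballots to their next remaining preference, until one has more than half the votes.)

Round 1: Sam 16, Ben 16, Priya 0, Emma 8. Priya eliminated.
Round 2: Sam 16, Ben 16, Emma 8. Emma eliminated.
Round 3: Sam 24, Ben 16. Sam has a majority (≥21).

Sam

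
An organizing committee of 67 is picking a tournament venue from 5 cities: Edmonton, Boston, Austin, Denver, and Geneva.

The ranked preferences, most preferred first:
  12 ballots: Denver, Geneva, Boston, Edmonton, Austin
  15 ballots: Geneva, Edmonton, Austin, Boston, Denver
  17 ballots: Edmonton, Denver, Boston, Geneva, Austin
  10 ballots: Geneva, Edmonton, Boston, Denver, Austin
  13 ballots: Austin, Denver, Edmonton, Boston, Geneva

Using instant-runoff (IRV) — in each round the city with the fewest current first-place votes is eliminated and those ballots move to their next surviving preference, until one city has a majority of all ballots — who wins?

Geneva

Round 1: Edmonton 17, Boston 0, Austin 13, Denver 12, Geneva 25. Boston eliminated.
Round 2: Edmonton 17, Austin 13, Denver 12, Geneva 25. Denver eliminated.
Round 3: Edmonton 17, Austin 13, Geneva 37. Geneva has a majority (≥34).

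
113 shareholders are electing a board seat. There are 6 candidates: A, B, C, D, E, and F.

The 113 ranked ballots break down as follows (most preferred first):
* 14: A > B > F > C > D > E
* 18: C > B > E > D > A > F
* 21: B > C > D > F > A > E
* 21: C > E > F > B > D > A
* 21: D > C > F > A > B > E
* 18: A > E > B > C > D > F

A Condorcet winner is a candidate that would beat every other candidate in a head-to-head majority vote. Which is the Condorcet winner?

C vs A: 81–32
C vs B: 60–53
C vs D: 92–21
C vs E: 95–18
C vs F: 99–14
C beats every other candidate.

C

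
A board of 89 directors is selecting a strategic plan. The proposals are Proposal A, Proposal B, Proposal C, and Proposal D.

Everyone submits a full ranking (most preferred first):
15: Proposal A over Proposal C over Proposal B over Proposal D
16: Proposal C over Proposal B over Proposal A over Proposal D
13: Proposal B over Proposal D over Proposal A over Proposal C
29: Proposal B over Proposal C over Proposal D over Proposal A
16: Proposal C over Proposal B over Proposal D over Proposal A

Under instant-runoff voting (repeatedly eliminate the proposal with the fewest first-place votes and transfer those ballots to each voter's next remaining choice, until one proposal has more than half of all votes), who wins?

Round 1: Proposal A 15, Proposal B 42, Proposal C 32, Proposal D 0. Proposal D eliminated.
Round 2: Proposal A 15, Proposal B 42, Proposal C 32. Proposal A eliminated.
Round 3: Proposal B 42, Proposal C 47. Proposal C has a majority (≥45).

Proposal C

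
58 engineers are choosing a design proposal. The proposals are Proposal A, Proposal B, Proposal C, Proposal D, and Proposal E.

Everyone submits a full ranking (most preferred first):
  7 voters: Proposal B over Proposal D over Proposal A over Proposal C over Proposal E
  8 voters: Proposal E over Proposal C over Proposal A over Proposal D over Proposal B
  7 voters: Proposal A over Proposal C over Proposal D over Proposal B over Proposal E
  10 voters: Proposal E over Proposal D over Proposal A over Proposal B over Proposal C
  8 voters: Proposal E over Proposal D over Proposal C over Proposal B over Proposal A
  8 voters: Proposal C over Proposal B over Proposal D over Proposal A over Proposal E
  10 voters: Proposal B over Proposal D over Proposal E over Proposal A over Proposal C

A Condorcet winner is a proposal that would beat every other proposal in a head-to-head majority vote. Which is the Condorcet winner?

Proposal D

Proposal D vs Proposal A: 43–15
Proposal D vs Proposal B: 33–25
Proposal D vs Proposal C: 35–23
Proposal D vs Proposal E: 32–26
Proposal D beats every other proposal.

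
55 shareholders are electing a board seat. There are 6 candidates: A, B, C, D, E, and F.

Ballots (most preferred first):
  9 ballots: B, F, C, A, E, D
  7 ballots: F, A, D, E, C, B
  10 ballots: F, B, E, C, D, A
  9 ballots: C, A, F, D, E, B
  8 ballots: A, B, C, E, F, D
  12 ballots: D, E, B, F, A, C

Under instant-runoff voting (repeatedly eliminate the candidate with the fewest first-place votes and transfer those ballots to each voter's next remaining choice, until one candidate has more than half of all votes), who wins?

B

Round 1: A 8, B 9, C 9, D 12, E 0, F 17. E eliminated.
Round 2: A 8, B 9, C 9, D 12, F 17. A eliminated.
Round 3: B 17, C 9, D 12, F 17. C eliminated.
Round 4: B 17, D 12, F 26. D eliminated.
Round 5: B 29, F 26. B has a majority (≥28).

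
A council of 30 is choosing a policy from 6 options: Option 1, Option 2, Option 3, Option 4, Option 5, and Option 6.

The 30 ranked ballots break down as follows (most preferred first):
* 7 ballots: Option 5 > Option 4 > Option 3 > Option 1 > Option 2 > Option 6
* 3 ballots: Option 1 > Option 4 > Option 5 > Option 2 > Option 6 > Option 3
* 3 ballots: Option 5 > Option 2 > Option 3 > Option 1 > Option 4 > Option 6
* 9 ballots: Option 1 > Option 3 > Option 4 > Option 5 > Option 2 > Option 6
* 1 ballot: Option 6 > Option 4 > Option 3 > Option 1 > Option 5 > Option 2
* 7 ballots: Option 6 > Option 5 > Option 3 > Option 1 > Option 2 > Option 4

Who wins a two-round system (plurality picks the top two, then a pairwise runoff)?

Option 5

Round 1 first-place votes: Option 1 12, Option 2 0, Option 3 0, Option 4 0, Option 5 10, Option 6 8. Option 1 and Option 5 advance.
Runoff: Option 1 is ranked above Option 5 on 13 ballots, Option 5 above Option 1 on 17.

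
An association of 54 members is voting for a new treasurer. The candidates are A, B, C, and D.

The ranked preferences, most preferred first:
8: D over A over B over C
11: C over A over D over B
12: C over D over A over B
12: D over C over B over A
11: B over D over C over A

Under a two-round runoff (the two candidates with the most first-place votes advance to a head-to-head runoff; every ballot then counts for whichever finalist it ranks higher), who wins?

D

Round 1 first-place votes: A 0, B 11, C 23, D 20. C and D advance.
Runoff: C is ranked above D on 23 ballots, D above C on 31.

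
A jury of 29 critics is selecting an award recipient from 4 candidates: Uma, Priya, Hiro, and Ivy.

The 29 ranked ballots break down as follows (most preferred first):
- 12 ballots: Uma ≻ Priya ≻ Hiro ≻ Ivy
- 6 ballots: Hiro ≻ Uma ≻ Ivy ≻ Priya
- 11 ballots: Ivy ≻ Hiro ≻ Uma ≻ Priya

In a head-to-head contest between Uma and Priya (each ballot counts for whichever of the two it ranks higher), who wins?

Uma

Uma is ranked above Priya on 29 ballots; Priya above Uma on 0.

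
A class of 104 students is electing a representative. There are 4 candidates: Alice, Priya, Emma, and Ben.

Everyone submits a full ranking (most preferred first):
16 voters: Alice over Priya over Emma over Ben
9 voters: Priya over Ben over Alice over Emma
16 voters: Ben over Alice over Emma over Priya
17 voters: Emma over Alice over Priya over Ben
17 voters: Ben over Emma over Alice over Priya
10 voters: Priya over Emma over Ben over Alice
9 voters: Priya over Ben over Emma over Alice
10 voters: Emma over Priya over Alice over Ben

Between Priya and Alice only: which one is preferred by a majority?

Priya is ranked above Alice on 38 ballots; Alice above Priya on 66.

Alice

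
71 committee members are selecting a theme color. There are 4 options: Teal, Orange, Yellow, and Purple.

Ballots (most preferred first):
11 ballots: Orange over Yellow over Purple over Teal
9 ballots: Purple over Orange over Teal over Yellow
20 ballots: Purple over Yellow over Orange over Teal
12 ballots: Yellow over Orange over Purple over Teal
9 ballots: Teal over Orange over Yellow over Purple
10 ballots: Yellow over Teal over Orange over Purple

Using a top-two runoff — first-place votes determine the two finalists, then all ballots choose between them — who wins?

Yellow

Round 1 first-place votes: Teal 9, Orange 11, Yellow 22, Purple 29. Purple and Yellow advance.
Runoff: Purple is ranked above Yellow on 29 ballots, Yellow above Purple on 42.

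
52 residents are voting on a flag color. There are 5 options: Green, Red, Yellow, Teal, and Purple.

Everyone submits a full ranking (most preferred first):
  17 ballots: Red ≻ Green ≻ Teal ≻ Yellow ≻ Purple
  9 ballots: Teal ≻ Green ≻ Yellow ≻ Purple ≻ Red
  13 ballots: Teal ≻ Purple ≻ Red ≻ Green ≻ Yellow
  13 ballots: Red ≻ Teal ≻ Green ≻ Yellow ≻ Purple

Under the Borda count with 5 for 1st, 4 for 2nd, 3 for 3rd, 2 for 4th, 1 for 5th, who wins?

Teal

Green: 17×4 + 9×4 + 13×2 + 13×3 = 169
Red: 17×5 + 9×1 + 13×3 + 13×5 = 198
Yellow: 17×2 + 9×3 + 13×1 + 13×2 = 100
Teal: 17×3 + 9×5 + 13×5 + 13×4 = 213
Purple: 17×1 + 9×2 + 13×4 + 13×1 = 100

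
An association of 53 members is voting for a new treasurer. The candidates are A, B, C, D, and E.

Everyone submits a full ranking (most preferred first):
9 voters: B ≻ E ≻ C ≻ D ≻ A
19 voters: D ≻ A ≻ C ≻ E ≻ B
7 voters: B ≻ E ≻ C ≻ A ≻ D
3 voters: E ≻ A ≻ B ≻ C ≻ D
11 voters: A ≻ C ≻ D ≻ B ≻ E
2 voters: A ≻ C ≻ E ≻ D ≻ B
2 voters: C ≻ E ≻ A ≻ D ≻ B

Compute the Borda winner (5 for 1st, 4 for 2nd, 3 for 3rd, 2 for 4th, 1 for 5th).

A: 9×1 + 19×4 + 7×2 + 3×4 + 11×5 + 2×5 + 2×3 = 182
B: 9×5 + 19×1 + 7×5 + 3×3 + 11×2 + 2×1 + 2×1 = 134
C: 9×3 + 19×3 + 7×3 + 3×2 + 11×4 + 2×4 + 2×5 = 173
D: 9×2 + 19×5 + 7×1 + 3×1 + 11×3 + 2×2 + 2×2 = 164
E: 9×4 + 19×2 + 7×4 + 3×5 + 11×1 + 2×3 + 2×4 = 142

A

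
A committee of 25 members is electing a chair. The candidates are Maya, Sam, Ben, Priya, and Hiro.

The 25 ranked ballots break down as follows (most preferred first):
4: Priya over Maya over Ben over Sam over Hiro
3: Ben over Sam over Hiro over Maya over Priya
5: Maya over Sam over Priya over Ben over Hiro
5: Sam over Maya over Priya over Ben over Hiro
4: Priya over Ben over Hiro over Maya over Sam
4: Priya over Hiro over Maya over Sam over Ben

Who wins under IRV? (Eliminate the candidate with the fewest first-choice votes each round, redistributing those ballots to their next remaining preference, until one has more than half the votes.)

Sam

Round 1: Maya 5, Sam 5, Ben 3, Priya 12, Hiro 0. Hiro eliminated.
Round 2: Maya 5, Sam 5, Ben 3, Priya 12. Ben eliminated.
Round 3: Maya 5, Sam 8, Priya 12. Maya eliminated.
Round 4: Sam 13, Priya 12. Sam has a majority (≥13).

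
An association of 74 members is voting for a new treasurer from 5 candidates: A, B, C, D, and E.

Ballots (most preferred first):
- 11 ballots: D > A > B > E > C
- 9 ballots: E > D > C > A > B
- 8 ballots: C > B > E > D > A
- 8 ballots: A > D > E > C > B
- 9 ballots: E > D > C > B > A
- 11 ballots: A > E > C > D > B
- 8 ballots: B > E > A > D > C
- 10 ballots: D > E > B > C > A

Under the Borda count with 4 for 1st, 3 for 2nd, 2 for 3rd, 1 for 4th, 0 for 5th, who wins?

E

A: 11×3 + 9×1 + 8×0 + 8×4 + 9×0 + 11×4 + 8×2 + 10×0 = 134
B: 11×2 + 9×0 + 8×3 + 8×0 + 9×1 + 11×0 + 8×4 + 10×2 = 107
C: 11×0 + 9×2 + 8×4 + 8×1 + 9×2 + 11×2 + 8×0 + 10×1 = 108
D: 11×4 + 9×3 + 8×1 + 8×3 + 9×3 + 11×1 + 8×1 + 10×4 = 189
E: 11×1 + 9×4 + 8×2 + 8×2 + 9×4 + 11×3 + 8×3 + 10×3 = 202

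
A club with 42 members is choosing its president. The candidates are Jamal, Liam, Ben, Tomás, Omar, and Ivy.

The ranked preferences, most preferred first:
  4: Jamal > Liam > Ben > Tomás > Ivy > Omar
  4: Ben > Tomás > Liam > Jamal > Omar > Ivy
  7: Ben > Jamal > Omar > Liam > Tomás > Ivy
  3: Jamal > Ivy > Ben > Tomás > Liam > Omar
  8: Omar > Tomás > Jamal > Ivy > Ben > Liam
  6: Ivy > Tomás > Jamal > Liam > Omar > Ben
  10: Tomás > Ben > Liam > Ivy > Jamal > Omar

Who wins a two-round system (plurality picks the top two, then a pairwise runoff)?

Round 1 first-place votes: Jamal 7, Liam 0, Ben 11, Tomás 10, Omar 8, Ivy 6. Ben and Tomás advance.
Runoff: Ben is ranked above Tomás on 18 ballots, Tomás above Ben on 24.

Tomás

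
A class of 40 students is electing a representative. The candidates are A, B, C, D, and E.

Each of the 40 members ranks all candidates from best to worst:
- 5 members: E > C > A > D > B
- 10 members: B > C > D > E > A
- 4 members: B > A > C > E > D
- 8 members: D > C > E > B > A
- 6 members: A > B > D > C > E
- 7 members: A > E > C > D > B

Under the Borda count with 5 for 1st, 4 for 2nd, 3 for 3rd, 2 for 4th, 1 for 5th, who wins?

A: 5×3 + 10×1 + 4×4 + 8×1 + 6×5 + 7×5 = 114
B: 5×1 + 10×5 + 4×5 + 8×2 + 6×4 + 7×1 = 122
C: 5×4 + 10×4 + 4×3 + 8×4 + 6×2 + 7×3 = 137
D: 5×2 + 10×3 + 4×1 + 8×5 + 6×3 + 7×2 = 116
E: 5×5 + 10×2 + 4×2 + 8×3 + 6×1 + 7×4 = 111

C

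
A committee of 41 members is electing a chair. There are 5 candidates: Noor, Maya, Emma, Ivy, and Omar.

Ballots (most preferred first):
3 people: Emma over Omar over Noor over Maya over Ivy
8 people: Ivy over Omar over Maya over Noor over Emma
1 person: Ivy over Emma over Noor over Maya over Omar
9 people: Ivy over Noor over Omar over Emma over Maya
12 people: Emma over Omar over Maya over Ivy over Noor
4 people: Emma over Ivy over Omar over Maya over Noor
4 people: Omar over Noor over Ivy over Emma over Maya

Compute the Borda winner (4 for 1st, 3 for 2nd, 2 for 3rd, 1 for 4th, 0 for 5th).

Noor: 3×2 + 8×1 + 1×2 + 9×3 + 12×0 + 4×0 + 4×3 = 55
Maya: 3×1 + 8×2 + 1×1 + 9×0 + 12×2 + 4×1 + 4×0 = 48
Emma: 3×4 + 8×0 + 1×3 + 9×1 + 12×4 + 4×4 + 4×1 = 92
Ivy: 3×0 + 8×4 + 1×4 + 9×4 + 12×1 + 4×3 + 4×2 = 104
Omar: 3×3 + 8×3 + 1×0 + 9×2 + 12×3 + 4×2 + 4×4 = 111

Omar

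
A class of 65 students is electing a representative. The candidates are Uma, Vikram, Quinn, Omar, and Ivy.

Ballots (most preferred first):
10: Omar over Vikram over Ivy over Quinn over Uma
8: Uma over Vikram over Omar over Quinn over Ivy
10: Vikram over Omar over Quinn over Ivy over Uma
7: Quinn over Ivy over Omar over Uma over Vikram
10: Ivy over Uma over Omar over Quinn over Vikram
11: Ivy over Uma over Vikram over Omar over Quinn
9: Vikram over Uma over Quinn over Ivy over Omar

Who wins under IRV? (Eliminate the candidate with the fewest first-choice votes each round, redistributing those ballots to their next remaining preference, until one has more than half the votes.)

Round 1: Uma 8, Vikram 19, Quinn 7, Omar 10, Ivy 21. Quinn eliminated.
Round 2: Uma 8, Vikram 19, Omar 10, Ivy 28. Uma eliminated.
Round 3: Vikram 27, Omar 10, Ivy 28. Omar eliminated.
Round 4: Vikram 37, Ivy 28. Vikram has a majority (≥33).

Vikram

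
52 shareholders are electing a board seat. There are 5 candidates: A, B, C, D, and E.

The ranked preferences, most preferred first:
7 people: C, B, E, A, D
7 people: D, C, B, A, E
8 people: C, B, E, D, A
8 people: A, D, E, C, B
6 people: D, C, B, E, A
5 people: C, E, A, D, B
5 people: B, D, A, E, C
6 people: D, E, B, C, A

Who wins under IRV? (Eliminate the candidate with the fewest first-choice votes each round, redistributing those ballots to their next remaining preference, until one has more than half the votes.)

Round 1: A 8, B 5, C 20, D 19, E 0. E eliminated.
Round 2: A 8, B 5, C 20, D 19. B eliminated.
Round 3: A 8, C 20, D 24. A eliminated.
Round 4: C 20, D 32. D has a majority (≥27).

D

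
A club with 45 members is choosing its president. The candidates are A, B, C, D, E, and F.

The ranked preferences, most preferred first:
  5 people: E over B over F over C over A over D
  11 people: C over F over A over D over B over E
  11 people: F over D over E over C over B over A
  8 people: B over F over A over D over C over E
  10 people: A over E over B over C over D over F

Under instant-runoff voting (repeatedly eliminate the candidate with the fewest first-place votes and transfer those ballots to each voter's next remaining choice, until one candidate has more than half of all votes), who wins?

B

Round 1: A 10, B 8, C 11, D 0, E 5, F 11. D eliminated.
Round 2: A 10, B 8, C 11, E 5, F 11. E eliminated.
Round 3: A 10, B 13, C 11, F 11. A eliminated.
Round 4: B 23, C 11, F 11. B has a majority (≥23).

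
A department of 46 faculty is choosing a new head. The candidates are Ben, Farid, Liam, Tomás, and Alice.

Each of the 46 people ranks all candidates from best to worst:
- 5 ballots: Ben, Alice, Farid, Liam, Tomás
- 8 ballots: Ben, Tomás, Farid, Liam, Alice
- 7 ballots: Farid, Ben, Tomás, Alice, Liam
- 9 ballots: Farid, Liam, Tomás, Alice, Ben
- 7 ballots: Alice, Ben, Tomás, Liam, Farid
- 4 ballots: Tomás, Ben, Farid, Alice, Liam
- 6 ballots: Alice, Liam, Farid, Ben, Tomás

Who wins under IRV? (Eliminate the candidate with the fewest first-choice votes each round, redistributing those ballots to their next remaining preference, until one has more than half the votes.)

Round 1: Ben 13, Farid 16, Liam 0, Tomás 4, Alice 13. Liam eliminated.
Round 2: Ben 13, Farid 16, Tomás 4, Alice 13. Tomás eliminated.
Round 3: Ben 17, Farid 16, Alice 13. Alice eliminated.
Round 4: Ben 24, Farid 22. Ben has a majority (≥24).

Ben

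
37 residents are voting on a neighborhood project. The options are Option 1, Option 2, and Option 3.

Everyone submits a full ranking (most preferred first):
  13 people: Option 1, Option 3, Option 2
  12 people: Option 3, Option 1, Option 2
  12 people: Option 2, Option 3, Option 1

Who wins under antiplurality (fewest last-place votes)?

Option 3

Last-place votes: Option 1 12, Option 2 25, Option 3 0.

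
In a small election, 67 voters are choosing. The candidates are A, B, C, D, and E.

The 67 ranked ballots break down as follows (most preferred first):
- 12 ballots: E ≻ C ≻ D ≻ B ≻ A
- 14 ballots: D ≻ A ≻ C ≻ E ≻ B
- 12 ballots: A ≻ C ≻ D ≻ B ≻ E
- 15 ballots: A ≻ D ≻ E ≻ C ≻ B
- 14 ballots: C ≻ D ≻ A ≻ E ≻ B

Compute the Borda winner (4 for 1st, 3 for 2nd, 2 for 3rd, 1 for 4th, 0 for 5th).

D

A: 12×0 + 14×3 + 12×4 + 15×4 + 14×2 = 178
B: 12×1 + 14×0 + 12×1 + 15×0 + 14×0 = 24
C: 12×3 + 14×2 + 12×3 + 15×1 + 14×4 = 171
D: 12×2 + 14×4 + 12×2 + 15×3 + 14×3 = 191
E: 12×4 + 14×1 + 12×0 + 15×2 + 14×1 = 106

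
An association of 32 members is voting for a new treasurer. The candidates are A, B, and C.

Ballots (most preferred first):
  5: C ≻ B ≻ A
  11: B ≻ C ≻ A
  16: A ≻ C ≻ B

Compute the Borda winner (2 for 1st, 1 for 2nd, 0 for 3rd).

A: 5×0 + 11×0 + 16×2 = 32
B: 5×1 + 11×2 + 16×0 = 27
C: 5×2 + 11×1 + 16×1 = 37

C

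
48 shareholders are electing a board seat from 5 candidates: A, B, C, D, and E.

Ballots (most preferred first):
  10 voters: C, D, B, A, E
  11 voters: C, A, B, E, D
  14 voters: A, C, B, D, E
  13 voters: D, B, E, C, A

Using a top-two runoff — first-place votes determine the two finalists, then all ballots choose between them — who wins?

C

Round 1 first-place votes: A 14, B 0, C 21, D 13, E 0. C and A advance.
Runoff: C is ranked above A on 34 ballots, A above C on 14.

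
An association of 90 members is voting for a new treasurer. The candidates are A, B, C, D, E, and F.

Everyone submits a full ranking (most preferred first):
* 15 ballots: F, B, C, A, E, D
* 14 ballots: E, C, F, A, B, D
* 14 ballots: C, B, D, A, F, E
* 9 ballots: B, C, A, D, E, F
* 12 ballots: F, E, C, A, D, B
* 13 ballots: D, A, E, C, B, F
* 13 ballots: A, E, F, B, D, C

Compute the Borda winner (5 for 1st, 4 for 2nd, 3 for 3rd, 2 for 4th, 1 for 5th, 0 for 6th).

A: 15×2 + 14×2 + 14×2 + 9×3 + 12×2 + 13×4 + 13×5 = 254
B: 15×4 + 14×1 + 14×4 + 9×5 + 12×0 + 13×1 + 13×2 = 214
C: 15×3 + 14×4 + 14×5 + 9×4 + 12×3 + 13×2 + 13×0 = 269
D: 15×0 + 14×0 + 14×3 + 9×2 + 12×1 + 13×5 + 13×1 = 150
E: 15×1 + 14×5 + 14×0 + 9×1 + 12×4 + 13×3 + 13×4 = 233
F: 15×5 + 14×3 + 14×1 + 9×0 + 12×5 + 13×0 + 13×3 = 230

C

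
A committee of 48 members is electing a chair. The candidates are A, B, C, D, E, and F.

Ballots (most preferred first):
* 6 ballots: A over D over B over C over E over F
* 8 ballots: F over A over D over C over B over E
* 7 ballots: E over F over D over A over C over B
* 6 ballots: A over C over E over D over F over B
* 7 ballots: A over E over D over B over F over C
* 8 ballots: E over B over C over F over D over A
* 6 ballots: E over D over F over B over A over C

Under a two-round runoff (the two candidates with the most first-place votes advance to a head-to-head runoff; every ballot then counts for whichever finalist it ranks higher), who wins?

Round 1 first-place votes: A 19, B 0, C 0, D 0, E 21, F 8. E and A advance.
Runoff: E is ranked above A on 21 ballots, A above E on 27.

A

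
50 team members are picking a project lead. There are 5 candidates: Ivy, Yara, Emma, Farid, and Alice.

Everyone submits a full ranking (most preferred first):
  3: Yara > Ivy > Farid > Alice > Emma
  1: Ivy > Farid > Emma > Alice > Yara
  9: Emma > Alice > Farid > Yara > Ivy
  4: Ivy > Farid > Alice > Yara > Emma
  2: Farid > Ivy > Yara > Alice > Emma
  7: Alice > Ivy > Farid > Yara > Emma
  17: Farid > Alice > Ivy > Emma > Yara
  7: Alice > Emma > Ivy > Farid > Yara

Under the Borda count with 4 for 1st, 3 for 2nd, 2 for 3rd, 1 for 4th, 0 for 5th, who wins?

Alice

Ivy: 3×3 + 1×4 + 9×0 + 4×4 + 2×3 + 7×3 + 17×2 + 7×2 = 104
Yara: 3×4 + 1×0 + 9×1 + 4×1 + 2×2 + 7×1 + 17×0 + 7×0 = 36
Emma: 3×0 + 1×2 + 9×4 + 4×0 + 2×0 + 7×0 + 17×1 + 7×3 = 76
Farid: 3×2 + 1×3 + 9×2 + 4×3 + 2×4 + 7×2 + 17×4 + 7×1 = 136
Alice: 3×1 + 1×1 + 9×3 + 4×2 + 2×1 + 7×4 + 17×3 + 7×4 = 148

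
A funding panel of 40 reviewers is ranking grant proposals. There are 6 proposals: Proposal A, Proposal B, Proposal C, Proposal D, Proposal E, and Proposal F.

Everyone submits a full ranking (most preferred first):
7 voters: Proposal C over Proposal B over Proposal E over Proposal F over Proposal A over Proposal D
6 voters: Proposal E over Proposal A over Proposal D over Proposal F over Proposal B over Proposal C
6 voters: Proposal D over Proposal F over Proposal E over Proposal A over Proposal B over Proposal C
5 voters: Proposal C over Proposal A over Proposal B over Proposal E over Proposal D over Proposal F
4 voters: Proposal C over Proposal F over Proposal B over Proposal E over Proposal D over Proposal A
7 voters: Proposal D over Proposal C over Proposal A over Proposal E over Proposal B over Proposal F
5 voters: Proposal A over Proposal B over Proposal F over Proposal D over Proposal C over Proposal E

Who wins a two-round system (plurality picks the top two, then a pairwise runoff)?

Round 1 first-place votes: Proposal A 5, Proposal B 0, Proposal C 16, Proposal D 13, Proposal E 6, Proposal F 0. Proposal C and Proposal D advance.
Runoff: Proposal C is ranked above Proposal D on 16 ballots, Proposal D above Proposal C on 24.

Proposal D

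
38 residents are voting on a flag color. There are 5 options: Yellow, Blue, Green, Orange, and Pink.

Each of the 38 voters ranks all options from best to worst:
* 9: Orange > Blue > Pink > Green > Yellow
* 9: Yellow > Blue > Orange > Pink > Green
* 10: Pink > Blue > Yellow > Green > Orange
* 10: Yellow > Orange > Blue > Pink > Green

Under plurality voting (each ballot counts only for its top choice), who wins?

Yellow

First-place votes: Yellow 19, Blue 0, Green 0, Orange 9, Pink 10.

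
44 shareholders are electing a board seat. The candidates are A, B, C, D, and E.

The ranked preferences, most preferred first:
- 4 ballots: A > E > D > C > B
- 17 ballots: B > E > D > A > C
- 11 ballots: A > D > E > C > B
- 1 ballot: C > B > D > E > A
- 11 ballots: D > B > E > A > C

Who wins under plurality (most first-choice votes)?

B

First-place votes: A 15, B 17, C 1, D 11, E 0.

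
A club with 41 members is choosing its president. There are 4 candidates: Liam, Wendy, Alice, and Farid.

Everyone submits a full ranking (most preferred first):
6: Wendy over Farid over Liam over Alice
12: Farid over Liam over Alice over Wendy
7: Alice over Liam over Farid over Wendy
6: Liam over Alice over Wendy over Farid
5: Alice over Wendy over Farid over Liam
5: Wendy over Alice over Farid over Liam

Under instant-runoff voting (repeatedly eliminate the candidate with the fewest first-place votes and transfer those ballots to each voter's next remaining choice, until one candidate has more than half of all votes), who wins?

Alice

Round 1: Liam 6, Wendy 11, Alice 12, Farid 12. Liam eliminated.
Round 2: Wendy 11, Alice 18, Farid 12. Wendy eliminated.
Round 3: Alice 23, Farid 18. Alice has a majority (≥21).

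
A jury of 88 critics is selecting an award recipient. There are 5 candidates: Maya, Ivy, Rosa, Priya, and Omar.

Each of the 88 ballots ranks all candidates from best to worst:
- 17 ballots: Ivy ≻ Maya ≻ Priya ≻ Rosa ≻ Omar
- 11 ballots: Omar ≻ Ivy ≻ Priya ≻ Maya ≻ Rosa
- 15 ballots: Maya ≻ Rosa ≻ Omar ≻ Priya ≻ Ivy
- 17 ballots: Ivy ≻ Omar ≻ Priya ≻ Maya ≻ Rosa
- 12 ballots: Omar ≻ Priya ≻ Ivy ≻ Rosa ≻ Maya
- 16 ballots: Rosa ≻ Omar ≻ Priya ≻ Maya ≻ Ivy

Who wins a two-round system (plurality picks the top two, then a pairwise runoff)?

Omar

Round 1 first-place votes: Maya 15, Ivy 34, Rosa 16, Priya 0, Omar 23. Ivy and Omar advance.
Runoff: Ivy is ranked above Omar on 34 ballots, Omar above Ivy on 54.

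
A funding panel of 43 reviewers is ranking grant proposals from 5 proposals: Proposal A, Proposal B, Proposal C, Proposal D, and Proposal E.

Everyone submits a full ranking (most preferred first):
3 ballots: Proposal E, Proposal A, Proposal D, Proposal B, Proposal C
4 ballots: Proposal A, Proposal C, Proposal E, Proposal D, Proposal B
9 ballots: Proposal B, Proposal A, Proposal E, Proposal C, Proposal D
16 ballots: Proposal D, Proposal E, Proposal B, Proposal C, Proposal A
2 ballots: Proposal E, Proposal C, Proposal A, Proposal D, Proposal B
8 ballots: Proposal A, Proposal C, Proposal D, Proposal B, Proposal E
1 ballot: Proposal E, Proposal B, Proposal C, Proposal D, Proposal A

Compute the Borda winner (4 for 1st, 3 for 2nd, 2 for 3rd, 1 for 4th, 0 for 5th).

Proposal A: 3×3 + 4×4 + 9×3 + 16×0 + 2×2 + 8×4 + 1×0 = 88
Proposal B: 3×1 + 4×0 + 9×4 + 16×2 + 2×0 + 8×1 + 1×3 = 82
Proposal C: 3×0 + 4×3 + 9×1 + 16×1 + 2×3 + 8×3 + 1×2 = 69
Proposal D: 3×2 + 4×1 + 9×0 + 16×4 + 2×1 + 8×2 + 1×1 = 93
Proposal E: 3×4 + 4×2 + 9×2 + 16×3 + 2×4 + 8×0 + 1×4 = 98

Proposal E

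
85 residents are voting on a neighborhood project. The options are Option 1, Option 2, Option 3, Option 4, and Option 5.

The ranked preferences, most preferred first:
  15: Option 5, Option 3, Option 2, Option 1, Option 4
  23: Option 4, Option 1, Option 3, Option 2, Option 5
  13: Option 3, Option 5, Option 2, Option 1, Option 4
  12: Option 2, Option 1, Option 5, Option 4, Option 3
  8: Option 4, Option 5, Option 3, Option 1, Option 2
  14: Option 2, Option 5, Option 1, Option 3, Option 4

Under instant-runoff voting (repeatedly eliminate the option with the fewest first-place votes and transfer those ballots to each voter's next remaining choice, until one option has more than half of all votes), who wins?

Round 1: Option 1 0, Option 2 26, Option 3 13, Option 4 31, Option 5 15. Option 1 eliminated.
Round 2: Option 2 26, Option 3 13, Option 4 31, Option 5 15. Option 3 eliminated.
Round 3: Option 2 26, Option 4 31, Option 5 28. Option 2 eliminated.
Round 4: Option 4 31, Option 5 54. Option 5 has a majority (≥43).

Option 5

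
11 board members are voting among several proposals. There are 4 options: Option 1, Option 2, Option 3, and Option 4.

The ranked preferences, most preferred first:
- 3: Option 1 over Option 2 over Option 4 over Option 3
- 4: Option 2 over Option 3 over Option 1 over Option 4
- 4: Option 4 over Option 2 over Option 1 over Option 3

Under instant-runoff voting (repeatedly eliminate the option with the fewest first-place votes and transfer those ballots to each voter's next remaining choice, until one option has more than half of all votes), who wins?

Option 2

Round 1: Option 1 3, Option 2 4, Option 3 0, Option 4 4. Option 3 eliminated.
Round 2: Option 1 3, Option 2 4, Option 4 4. Option 1 eliminated.
Round 3: Option 2 7, Option 4 4. Option 2 has a majority (≥6).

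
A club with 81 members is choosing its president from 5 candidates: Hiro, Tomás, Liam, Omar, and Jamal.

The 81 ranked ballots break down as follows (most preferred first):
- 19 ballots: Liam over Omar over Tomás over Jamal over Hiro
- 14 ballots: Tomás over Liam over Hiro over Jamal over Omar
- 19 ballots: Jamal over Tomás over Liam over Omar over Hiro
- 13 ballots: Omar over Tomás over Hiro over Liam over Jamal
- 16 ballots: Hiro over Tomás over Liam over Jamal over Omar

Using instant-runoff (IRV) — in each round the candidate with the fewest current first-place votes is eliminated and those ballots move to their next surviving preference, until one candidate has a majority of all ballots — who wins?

Tomás

Round 1: Hiro 16, Tomás 14, Liam 19, Omar 13, Jamal 19. Omar eliminated.
Round 2: Hiro 16, Tomás 27, Liam 19, Jamal 19. Hiro eliminated.
Round 3: Tomás 43, Liam 19, Jamal 19. Tomás has a majority (≥41).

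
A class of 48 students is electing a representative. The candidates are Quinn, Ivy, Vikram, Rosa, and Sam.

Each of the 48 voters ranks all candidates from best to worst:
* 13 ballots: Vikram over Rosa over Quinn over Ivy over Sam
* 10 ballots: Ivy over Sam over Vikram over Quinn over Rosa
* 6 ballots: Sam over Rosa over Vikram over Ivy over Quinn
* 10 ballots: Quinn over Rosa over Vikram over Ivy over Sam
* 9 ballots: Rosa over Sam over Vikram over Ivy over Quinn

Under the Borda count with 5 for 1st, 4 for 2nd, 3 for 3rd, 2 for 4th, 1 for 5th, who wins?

Quinn: 13×3 + 10×2 + 6×1 + 10×5 + 9×1 = 124
Ivy: 13×2 + 10×5 + 6×2 + 10×2 + 9×2 = 126
Vikram: 13×5 + 10×3 + 6×3 + 10×3 + 9×3 = 170
Rosa: 13×4 + 10×1 + 6×4 + 10×4 + 9×5 = 171
Sam: 13×1 + 10×4 + 6×5 + 10×1 + 9×4 = 129

Rosa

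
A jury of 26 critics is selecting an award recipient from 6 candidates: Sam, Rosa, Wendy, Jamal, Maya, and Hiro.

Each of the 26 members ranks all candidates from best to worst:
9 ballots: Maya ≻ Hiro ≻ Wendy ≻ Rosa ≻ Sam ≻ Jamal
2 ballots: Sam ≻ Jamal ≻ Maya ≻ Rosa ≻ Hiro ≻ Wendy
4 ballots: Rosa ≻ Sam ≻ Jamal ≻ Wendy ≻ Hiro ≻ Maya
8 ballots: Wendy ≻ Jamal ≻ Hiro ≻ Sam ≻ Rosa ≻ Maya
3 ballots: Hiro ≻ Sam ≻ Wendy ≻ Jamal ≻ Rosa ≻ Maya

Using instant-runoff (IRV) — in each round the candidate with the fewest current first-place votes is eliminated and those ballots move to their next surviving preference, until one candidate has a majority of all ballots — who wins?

Round 1: Sam 2, Rosa 4, Wendy 8, Jamal 0, Maya 9, Hiro 3. Jamal eliminated.
Round 2: Sam 2, Rosa 4, Wendy 8, Maya 9, Hiro 3. Sam eliminated.
Round 3: Rosa 4, Wendy 8, Maya 11, Hiro 3. Hiro eliminated.
Round 4: Rosa 4, Wendy 11, Maya 11. Rosa eliminated.
Round 5: Wendy 15, Maya 11. Wendy has a majority (≥14).

Wendy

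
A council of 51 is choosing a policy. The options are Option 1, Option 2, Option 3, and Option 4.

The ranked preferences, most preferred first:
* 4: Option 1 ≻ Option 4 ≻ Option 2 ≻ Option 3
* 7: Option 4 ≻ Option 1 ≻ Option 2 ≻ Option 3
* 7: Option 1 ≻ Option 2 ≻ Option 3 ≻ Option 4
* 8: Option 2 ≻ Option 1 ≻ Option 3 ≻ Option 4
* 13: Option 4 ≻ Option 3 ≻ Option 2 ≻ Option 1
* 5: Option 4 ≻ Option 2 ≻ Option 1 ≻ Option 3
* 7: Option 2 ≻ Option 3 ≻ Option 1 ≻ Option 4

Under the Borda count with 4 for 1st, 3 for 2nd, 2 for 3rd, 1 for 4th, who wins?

Option 1: 4×4 + 7×3 + 7×4 + 8×3 + 13×1 + 5×2 + 7×2 = 126
Option 2: 4×2 + 7×2 + 7×3 + 8×4 + 13×2 + 5×3 + 7×4 = 144
Option 3: 4×1 + 7×1 + 7×2 + 8×2 + 13×3 + 5×1 + 7×3 = 106
Option 4: 4×3 + 7×4 + 7×1 + 8×1 + 13×4 + 5×4 + 7×1 = 134

Option 2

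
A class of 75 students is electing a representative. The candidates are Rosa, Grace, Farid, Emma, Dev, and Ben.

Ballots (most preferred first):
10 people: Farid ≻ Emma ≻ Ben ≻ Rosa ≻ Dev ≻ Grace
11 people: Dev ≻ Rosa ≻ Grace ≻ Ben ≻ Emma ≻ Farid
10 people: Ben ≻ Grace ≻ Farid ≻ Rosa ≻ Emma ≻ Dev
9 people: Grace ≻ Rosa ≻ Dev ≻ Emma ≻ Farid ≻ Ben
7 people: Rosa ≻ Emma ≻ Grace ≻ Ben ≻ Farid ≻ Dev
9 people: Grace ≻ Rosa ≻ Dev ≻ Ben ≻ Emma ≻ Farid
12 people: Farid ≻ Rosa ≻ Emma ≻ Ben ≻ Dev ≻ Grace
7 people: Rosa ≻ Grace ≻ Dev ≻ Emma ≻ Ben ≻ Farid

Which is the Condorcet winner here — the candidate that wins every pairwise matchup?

Rosa

Rosa vs Grace: 47–28
Rosa vs Farid: 43–32
Rosa vs Emma: 65–10
Rosa vs Dev: 64–11
Rosa vs Ben: 55–20
Rosa beats every other candidate.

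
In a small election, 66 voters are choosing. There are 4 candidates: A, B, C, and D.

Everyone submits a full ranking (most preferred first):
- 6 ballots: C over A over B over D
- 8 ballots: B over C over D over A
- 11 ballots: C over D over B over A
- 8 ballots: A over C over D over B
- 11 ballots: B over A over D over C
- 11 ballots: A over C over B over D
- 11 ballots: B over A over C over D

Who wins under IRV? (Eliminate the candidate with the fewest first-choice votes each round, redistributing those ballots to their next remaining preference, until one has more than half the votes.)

B

Round 1: A 19, B 30, C 17, D 0. D eliminated.
Round 2: A 19, B 30, C 17. C eliminated.
Round 3: A 25, B 41. B has a majority (≥34).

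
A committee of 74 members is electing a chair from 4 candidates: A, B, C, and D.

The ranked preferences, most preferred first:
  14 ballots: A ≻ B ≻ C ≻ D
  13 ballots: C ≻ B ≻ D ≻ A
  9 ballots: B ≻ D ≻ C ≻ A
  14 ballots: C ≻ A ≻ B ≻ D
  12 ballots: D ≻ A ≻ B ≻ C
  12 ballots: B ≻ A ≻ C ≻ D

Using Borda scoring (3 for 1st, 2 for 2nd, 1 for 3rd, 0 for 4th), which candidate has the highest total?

B

A: 14×3 + 13×0 + 9×0 + 14×2 + 12×2 + 12×2 = 118
B: 14×2 + 13×2 + 9×3 + 14×1 + 12×1 + 12×3 = 143
C: 14×1 + 13×3 + 9×1 + 14×3 + 12×0 + 12×1 = 116
D: 14×0 + 13×1 + 9×2 + 14×0 + 12×3 + 12×0 = 67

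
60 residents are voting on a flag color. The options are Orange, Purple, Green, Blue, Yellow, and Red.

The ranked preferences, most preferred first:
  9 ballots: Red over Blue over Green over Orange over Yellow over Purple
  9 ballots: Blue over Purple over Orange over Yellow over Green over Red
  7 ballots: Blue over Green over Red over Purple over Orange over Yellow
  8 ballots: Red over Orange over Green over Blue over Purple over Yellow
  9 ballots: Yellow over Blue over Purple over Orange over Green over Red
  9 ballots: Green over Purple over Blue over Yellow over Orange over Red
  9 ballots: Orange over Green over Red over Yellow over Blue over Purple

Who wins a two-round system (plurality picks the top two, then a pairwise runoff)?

Round 1 first-place votes: Orange 9, Purple 0, Green 9, Blue 16, Yellow 9, Red 17. Red and Blue advance.
Runoff: Red is ranked above Blue on 26 ballots, Blue above Red on 34.

Blue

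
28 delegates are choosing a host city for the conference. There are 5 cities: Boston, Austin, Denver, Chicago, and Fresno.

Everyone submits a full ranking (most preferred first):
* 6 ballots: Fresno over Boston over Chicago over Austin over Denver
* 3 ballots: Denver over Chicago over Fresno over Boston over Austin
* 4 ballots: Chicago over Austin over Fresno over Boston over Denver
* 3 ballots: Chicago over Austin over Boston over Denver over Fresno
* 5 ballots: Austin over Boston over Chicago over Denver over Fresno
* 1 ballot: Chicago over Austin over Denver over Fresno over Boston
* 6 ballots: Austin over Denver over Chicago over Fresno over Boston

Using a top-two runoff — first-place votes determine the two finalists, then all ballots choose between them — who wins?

Round 1 first-place votes: Boston 0, Austin 11, Denver 3, Chicago 8, Fresno 6. Austin and Chicago advance.
Runoff: Austin is ranked above Chicago on 11 ballots, Chicago above Austin on 17.

Chicago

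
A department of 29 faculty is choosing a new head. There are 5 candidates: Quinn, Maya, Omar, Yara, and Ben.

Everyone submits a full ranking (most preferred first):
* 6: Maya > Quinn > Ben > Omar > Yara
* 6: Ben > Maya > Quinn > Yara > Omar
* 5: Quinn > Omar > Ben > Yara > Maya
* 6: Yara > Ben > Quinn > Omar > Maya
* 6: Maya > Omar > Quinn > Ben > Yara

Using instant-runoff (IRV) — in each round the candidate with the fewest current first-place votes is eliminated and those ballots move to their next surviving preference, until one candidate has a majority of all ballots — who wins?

Round 1: Quinn 5, Maya 12, Omar 0, Yara 6, Ben 6. Omar eliminated.
Round 2: Quinn 5, Maya 12, Yara 6, Ben 6. Quinn eliminated.
Round 3: Maya 12, Yara 6, Ben 11. Yara eliminated.
Round 4: Maya 12, Ben 17. Ben has a majority (≥15).

Ben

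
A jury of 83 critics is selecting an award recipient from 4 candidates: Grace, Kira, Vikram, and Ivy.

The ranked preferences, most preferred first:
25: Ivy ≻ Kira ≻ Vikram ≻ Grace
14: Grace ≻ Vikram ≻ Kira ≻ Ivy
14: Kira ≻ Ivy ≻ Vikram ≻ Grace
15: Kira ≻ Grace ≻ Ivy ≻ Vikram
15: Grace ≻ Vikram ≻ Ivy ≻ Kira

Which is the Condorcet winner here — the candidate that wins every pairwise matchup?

Kira

Kira vs Grace: 54–29
Kira vs Vikram: 54–29
Kira vs Ivy: 43–40
Kira beats every other candidate.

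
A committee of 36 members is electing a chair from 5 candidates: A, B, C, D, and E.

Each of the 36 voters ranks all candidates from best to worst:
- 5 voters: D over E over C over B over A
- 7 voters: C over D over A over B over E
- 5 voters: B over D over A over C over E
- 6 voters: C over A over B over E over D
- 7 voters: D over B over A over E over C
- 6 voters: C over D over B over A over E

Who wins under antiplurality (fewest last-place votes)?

B

Last-place votes: A 5, B 0, C 7, D 6, E 18.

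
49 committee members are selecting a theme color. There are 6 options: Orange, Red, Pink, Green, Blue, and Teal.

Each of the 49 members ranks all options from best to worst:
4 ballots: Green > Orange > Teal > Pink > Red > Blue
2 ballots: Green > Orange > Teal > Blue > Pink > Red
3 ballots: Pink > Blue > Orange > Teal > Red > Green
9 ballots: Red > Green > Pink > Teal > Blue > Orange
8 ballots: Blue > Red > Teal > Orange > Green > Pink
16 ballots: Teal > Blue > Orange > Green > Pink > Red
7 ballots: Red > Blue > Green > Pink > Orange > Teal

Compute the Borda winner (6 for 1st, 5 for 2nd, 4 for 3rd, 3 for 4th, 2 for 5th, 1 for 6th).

Orange: 4×5 + 2×5 + 3×4 + 9×1 + 8×3 + 16×4 + 7×2 = 153
Red: 4×2 + 2×1 + 3×2 + 9×6 + 8×5 + 16×1 + 7×6 = 168
Pink: 4×3 + 2×2 + 3×6 + 9×4 + 8×1 + 16×2 + 7×3 = 131
Green: 4×6 + 2×6 + 3×1 + 9×5 + 8×2 + 16×3 + 7×4 = 176
Blue: 4×1 + 2×3 + 3×5 + 9×2 + 8×6 + 16×5 + 7×5 = 206
Teal: 4×4 + 2×4 + 3×3 + 9×3 + 8×4 + 16×6 + 7×1 = 195

Blue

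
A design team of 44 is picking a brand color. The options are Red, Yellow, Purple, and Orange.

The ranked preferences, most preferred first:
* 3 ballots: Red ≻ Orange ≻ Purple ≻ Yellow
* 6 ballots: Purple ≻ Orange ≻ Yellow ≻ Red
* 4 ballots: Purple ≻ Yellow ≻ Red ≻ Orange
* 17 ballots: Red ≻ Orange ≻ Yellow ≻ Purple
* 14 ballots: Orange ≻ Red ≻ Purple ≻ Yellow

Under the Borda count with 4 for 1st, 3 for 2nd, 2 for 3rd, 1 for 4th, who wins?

Red: 3×4 + 6×1 + 4×2 + 17×4 + 14×3 = 136
Yellow: 3×1 + 6×2 + 4×3 + 17×2 + 14×1 = 75
Purple: 3×2 + 6×4 + 4×4 + 17×1 + 14×2 = 91
Orange: 3×3 + 6×3 + 4×1 + 17×3 + 14×4 = 138

Orange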